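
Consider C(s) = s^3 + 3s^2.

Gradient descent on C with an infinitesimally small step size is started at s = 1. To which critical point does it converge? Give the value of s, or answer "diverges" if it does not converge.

C'(s) = 3s(s + 2), so C'(1) = 9.
Gradient descent moves in the -C' direction, i.e. s is decreasing.
The nearest critical point in that direction is s = 0, where C'' = 6 > 0 (a local minimum). The iterate converges there.

0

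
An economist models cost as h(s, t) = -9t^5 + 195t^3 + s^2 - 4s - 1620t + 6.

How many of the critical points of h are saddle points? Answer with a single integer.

h separates as a function of s plus a function of t, so ∇h=0 decouples.
∂h/∂s = 2(s - 2) = 0 at s ∈ {2}; ∂h/∂t = -45(t - 3)(t - 2)(t + 2)(t + 3) = 0 at t ∈ {-3, -2, 2, 3}.
The Hessian is diagonal: diag(h_ss, h_tt). Second derivatives: h_ss(2)=2; h_tt(-3)=1350, h_tt(-2)=-900, h_tt(2)=900, h_tt(3)=-1350.
Saddle points occur where the two diagonal entries have opposite signs: (2, -2), (2, 3). Count: 2.

2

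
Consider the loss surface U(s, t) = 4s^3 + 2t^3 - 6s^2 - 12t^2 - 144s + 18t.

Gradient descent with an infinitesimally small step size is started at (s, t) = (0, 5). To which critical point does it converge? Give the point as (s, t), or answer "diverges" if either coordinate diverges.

(4, 3)

U is separable, so gradient descent decouples: s follows -∂U/∂s, t follows -∂U/∂t.
∂U/∂s = 12(s - 4)(s + 3); at s=0 this is -144, so s increases.
∂U/∂t = 6(t - 3)(t - 1); at t=5 this is 48, so t decreases.
s converges to its nearest critical value 4 (a local min of the s-part); t converges to 3. The iterate converges to (4, 3).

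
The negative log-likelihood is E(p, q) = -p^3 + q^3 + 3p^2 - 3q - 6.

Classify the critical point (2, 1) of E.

saddle point

The mixed partial ∂²E/∂p∂q is 0, so the Hessian at any point is diag(E_pp, E_qq) = diag(6(-p + 1), 6q).
At (2, 1): H = diag(-6, 6).
The eigenvalues have opposite signs, so H is indefinite: a saddle point.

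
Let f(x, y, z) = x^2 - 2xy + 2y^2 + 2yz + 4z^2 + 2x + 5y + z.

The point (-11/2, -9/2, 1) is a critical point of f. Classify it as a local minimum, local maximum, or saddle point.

The Hessian is constant: H = [[2, -2, 0], [-2, 4, 2], [0, 2, 8]].
Leading principal minors: Δ₁ = 2, Δ₂ = 4, Δ₃ = 24.
All leading minors are positive, so H is positive definite: a local minimum.

local minimum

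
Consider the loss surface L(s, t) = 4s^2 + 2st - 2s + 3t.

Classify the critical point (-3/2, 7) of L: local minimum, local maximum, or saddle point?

saddle point

The Hessian of L is constant: H = [[8, 2], [2, 0]].
det(H) = 8·0 − 2² = -4.
Since det(H) < 0, H is indefinite and the critical point is a saddle point.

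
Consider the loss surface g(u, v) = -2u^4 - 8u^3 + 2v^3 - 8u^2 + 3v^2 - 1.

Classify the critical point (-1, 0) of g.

local minimum

The mixed partial ∂²g/∂u∂v is 0, so the Hessian at any point is diag(g_uu, g_vv) = diag(-8(3u^2 + 6u + 2), 6(2v + 1)).
At (-1, 0): H = diag(8, 6).
Both eigenvalues are positive, so H is positive definite: a local minimum.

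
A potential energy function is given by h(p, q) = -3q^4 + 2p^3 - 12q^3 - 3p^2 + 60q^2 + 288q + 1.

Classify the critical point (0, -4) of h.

local maximum

The mixed partial ∂²h/∂p∂q is 0, so the Hessian at any point is diag(h_pp, h_qq) = diag(6(2p - 1), 12(-3q^2 - 6q + 10)).
At (0, -4): H = diag(-6, -168).
Both eigenvalues are negative, so H is negative definite: a local maximum.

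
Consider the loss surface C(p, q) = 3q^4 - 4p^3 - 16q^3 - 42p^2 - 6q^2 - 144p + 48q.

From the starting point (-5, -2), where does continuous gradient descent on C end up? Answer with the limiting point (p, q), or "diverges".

(-4, -1)

C is separable, so gradient descent decouples: p follows -∂C/∂p, q follows -∂C/∂q.
∂C/∂p = -12(p + 3)(p + 4); at p=-5 this is -24, so p increases.
∂C/∂q = 12(q - 4)(q - 1)(q + 1); at q=-2 this is -216, so q increases.
p converges to its nearest critical value -4 (a local min of the p-part); q converges to -1. The iterate converges to (-4, -1).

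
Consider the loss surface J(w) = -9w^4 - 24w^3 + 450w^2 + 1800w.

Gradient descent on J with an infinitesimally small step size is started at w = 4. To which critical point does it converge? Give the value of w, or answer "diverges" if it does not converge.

-2

J'(w) = -36(w - 5)(w + 2)(w + 5), so J'(4) = 1944.
Gradient descent moves in the -J' direction, i.e. w is decreasing.
The nearest critical point in that direction is w = -2, where J'' = 756 > 0 (a local minimum). The iterate converges there.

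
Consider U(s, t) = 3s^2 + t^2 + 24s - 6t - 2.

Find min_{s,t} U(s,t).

-59

U(s,t) separates as P(s) + Q(t) − 2, so its minimum is min P + min Q − 2.
P'(s) = 6s + 24 vanishes at s ∈ {-4}; Q'(t) = 2(t - 3) vanishes at t ∈ {3}.
Local minima of P (where P''>0): P(-4)=-48. Local minima of Q: Q(3)=-9.
So the global minimum of U is P(-4) + Q(3) − 2 = -48 − 9 − 2 = -59, attained at (-4, 3).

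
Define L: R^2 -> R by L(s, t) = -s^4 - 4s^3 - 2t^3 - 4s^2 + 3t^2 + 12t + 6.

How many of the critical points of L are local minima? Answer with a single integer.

L separates as a function of s plus a function of t, so ∇L=0 decouples.
∂L/∂s = -4s(s + 1)(s + 2) = 0 at s ∈ {-2, -1, 0}; ∂L/∂t = -6(t - 2)(t + 1) = 0 at t ∈ {-1, 2}.
The Hessian is diagonal: diag(L_ss, L_tt). Second derivatives: L_ss(-2)=-8, L_ss(-1)=4, L_ss(0)=-8; L_tt(-1)=18, L_tt(2)=-18.
Local minima occur where both diagonal entries positive: (-1, -1). Count: 1.

1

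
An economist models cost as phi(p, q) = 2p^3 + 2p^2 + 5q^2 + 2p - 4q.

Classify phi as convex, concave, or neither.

neither

The term 2p^3 is cubic, so the Hessian is not constant.
∂²phi/∂p² = 12p + 4, which takes both signs as p varies (negative for sufficiently negative p). A diagonal entry of the Hessian changing sign means the Hessian is neither positive- nor negative-semidefinite on all of R^2.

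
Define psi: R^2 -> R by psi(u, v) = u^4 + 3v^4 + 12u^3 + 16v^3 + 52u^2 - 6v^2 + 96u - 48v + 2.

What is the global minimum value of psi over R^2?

psi(u,v) separates as P(u) + Q(v) + 2, so its minimum is min P + min Q + 2.
P'(u) = 4(u + 2)(u + 3)(u + 4) vanishes at u ∈ {-4, -3, -2}; Q'(v) = 12(v - 1)(v + 1)(v + 4) vanishes at v ∈ {-4, -1, 1}.
Local minima of P (where P''>0): P(-4)=-64, P(-2)=-64. Local minima of Q: Q(-4)=-160, Q(1)=-35.
So the global minimum of psi is P(-4) + Q(-4) + 2 = -64 − 160 + 2 = -222, attained at (-4, -4).

-222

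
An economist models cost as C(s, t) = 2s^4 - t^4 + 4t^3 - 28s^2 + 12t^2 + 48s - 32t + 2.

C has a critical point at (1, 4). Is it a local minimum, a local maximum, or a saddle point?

The mixed partial ∂²C/∂s∂t is 0, so the Hessian at any point is diag(C_ss, C_tt) = diag(8(3s^2 - 7), 12(-t^2 + 2t + 2)).
At (1, 4): H = diag(-32, -72).
Both eigenvalues are negative, so H is negative definite: a local maximum.

local maximum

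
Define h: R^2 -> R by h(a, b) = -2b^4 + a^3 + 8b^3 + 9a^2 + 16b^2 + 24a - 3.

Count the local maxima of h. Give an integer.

2

h separates as a function of a plus a function of b, so ∇h=0 decouples.
∂h/∂a = 3(a + 2)(a + 4) = 0 at a ∈ {-4, -2}; ∂h/∂b = -8b(b - 4)(b + 1) = 0 at b ∈ {-1, 0, 4}.
The Hessian is diagonal: diag(h_aa, h_bb). Second derivatives: h_aa(-4)=-6, h_aa(-2)=6; h_bb(-1)=-40, h_bb(0)=32, h_bb(4)=-160.
Local maxima occur where both diagonal entries negative: (-4, -1), (-4, 4). Count: 2.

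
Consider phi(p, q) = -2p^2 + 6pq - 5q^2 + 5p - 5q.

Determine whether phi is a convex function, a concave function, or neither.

phi is quadratic, so its Hessian is the constant matrix H = [[-4, 6], [6, -10]].
det(H) = 4, tr(H) = -14.
det(H) > 0 and tr(H) < 0, so H is negative definite everywhere: concave.

concave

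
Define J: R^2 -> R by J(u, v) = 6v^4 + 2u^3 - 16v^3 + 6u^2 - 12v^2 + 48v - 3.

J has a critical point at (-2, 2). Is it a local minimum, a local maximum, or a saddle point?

The mixed partial ∂²J/∂u∂v is 0, so the Hessian at any point is diag(J_uu, J_vv) = diag(12(u + 1), 24(3v^2 - 4v - 1)).
At (-2, 2): H = diag(-12, 72).
The eigenvalues have opposite signs, so H is indefinite: a saddle point.

saddle point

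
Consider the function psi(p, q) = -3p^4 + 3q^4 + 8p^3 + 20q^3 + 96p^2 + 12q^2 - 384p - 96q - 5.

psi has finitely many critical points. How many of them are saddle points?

psi separates as a function of p plus a function of q, so ∇psi=0 decouples.
∂psi/∂p = -12(p - 4)(p - 2)(p + 4) = 0 at p ∈ {-4, 2, 4}; ∂psi/∂q = 12(q - 1)(q + 2)(q + 4) = 0 at q ∈ {-4, -2, 1}.
The Hessian is diagonal: diag(psi_pp, psi_qq). Second derivatives: psi_pp(-4)=-576, psi_pp(2)=144, psi_pp(4)=-192; psi_qq(-4)=120, psi_qq(-2)=-72, psi_qq(1)=180.
Saddle points occur where the two diagonal entries have opposite signs: (-4, -4), (-4, 1), (2, -2), (4, -4), (4, 1). Count: 5.

5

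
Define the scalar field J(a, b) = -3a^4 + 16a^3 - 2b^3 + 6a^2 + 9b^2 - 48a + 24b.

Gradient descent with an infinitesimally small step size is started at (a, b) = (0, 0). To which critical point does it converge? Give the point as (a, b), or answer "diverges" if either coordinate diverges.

J is separable, so gradient descent decouples: a follows -∂J/∂a, b follows -∂J/∂b.
∂J/∂a = -12(a - 4)(a - 1)(a + 1); at a=0 this is -48, so a increases.
∂J/∂b = -6(b - 4)(b + 1); at b=0 this is 24, so b decreases.
a converges to its nearest critical value 1 (a local min of the a-part); b converges to -1. The iterate converges to (1, -1).

(1, -1)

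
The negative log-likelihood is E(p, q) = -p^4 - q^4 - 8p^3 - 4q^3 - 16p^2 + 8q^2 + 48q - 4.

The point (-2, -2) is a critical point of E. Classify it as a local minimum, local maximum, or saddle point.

The mixed partial ∂²E/∂p∂q is 0, so the Hessian at any point is diag(E_pp, E_qq) = diag(-4(3p^2 + 12p + 8), 4(-3q^2 - 6q + 4)).
At (-2, -2): H = diag(16, 16).
Both eigenvalues are positive, so H is positive definite: a local minimum.

local minimum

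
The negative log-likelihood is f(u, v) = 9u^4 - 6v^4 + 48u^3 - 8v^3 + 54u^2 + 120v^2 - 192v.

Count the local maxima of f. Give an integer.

f separates as a function of u plus a function of v, so ∇f=0 decouples.
∂f/∂u = 36u(u + 1)(u + 3) = 0 at u ∈ {-3, -1, 0}; ∂f/∂v = -24(v - 2)(v - 1)(v + 4) = 0 at v ∈ {-4, 1, 2}.
The Hessian is diagonal: diag(f_uu, f_vv). Second derivatives: f_uu(-3)=216, f_uu(-1)=-72, f_uu(0)=108; f_vv(-4)=-720, f_vv(1)=120, f_vv(2)=-144.
Local maxima occur where both diagonal entries negative: (-1, -4), (-1, 2). Count: 2.

2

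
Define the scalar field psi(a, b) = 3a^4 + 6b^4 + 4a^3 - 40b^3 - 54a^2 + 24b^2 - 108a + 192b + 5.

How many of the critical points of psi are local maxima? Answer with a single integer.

1

psi separates as a function of a plus a function of b, so ∇psi=0 decouples.
∂psi/∂a = 12(a - 3)(a + 1)(a + 3) = 0 at a ∈ {-3, -1, 3}; ∂psi/∂b = 24(b - 4)(b - 2)(b + 1) = 0 at b ∈ {-1, 2, 4}.
The Hessian is diagonal: diag(psi_aa, psi_bb). Second derivatives: psi_aa(-3)=144, psi_aa(-1)=-96, psi_aa(3)=288; psi_bb(-1)=360, psi_bb(2)=-144, psi_bb(4)=240.
Local maxima occur where both diagonal entries negative: (-1, 2). Count: 1.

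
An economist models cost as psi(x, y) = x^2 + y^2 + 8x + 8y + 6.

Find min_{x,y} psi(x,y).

psi(x,y) separates as P(x) + Q(y) + 6, so its minimum is min P + min Q + 6.
P'(x) = 2x + 8 vanishes at x ∈ {-4}; Q'(y) = 2y + 8 vanishes at y ∈ {-4}.
Local minima of P (where P''>0): P(-4)=-16. Local minima of Q: Q(-4)=-16.
So the global minimum of psi is P(-4) + Q(-4) + 6 = -16 − 16 + 6 = -26, attained at (-4, -4).

-26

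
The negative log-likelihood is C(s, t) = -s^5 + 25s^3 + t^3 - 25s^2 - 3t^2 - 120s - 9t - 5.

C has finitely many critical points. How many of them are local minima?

C separates as a function of s plus a function of t, so ∇C=0 decouples.
∂C/∂s = -5(s - 3)(s - 2)(s + 1)(s + 4) = 0 at s ∈ {-4, -1, 2, 3}; ∂C/∂t = 3(t - 3)(t + 1) = 0 at t ∈ {-1, 3}.
The Hessian is diagonal: diag(C_ss, C_tt). Second derivatives: C_ss(-4)=630, C_ss(-1)=-180, C_ss(2)=90, C_ss(3)=-140; C_tt(-1)=-12, C_tt(3)=12.
Local minima occur where both diagonal entries positive: (-4, 3), (2, 3). Count: 2.

2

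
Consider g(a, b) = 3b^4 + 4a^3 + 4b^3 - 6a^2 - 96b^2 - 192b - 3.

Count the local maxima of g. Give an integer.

1

g separates as a function of a plus a function of b, so ∇g=0 decouples.
∂g/∂a = 12a(a - 1) = 0 at a ∈ {0, 1}; ∂g/∂b = 12(b - 4)(b + 1)(b + 4) = 0 at b ∈ {-4, -1, 4}.
The Hessian is diagonal: diag(g_aa, g_bb). Second derivatives: g_aa(0)=-12, g_aa(1)=12; g_bb(-4)=288, g_bb(-1)=-180, g_bb(4)=480.
Local maxima occur where both diagonal entries negative: (0, -1). Count: 1.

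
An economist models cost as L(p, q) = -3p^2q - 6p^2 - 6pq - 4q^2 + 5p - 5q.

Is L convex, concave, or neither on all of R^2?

neither

The term -3p^2q is cubic, so the Hessian is not constant.
∂²L/∂p² = -6q - 12, which takes both signs as q varies (negative for sufficiently large q). A diagonal entry of the Hessian changing sign means the Hessian is neither positive- nor negative-semidefinite on all of R^2.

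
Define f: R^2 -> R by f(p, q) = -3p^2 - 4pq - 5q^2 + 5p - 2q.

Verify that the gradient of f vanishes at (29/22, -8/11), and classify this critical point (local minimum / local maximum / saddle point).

∇f = (-6p - 4q + 5, -4p - 10q - 2); substituting (29/22, -8/11) gives ∇f = (0, 0), so (29/22, -8/11) is indeed a critical point.
The Hessian of f is constant: H = [[-6, -4], [-4, -10]].
det(H) = (-6)·(-10) − (-4)² = 44.
det(H) > 0 and tr(H) = -16 < 0, so H is negative definite and the point is a local maximum.

local maximum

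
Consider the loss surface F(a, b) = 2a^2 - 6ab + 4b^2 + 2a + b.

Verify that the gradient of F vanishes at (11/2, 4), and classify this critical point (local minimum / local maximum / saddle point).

∇F = (4a - 6b + 2, -6a + 8b + 1); substituting (11/2, 4) gives ∇F = (0, 0), so (11/2, 4) is indeed a critical point.
The Hessian of F is constant: H = [[4, -6], [-6, 8]].
det(H) = 4·8 − (-6)² = -4.
Since det(H) < 0, H is indefinite and the critical point is a saddle point.

saddle point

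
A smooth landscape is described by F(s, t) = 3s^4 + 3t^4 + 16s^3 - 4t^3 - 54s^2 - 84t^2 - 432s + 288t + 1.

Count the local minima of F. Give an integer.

F separates as a function of s plus a function of t, so ∇F=0 decouples.
∂F/∂s = 12(s - 3)(s + 3)(s + 4) = 0 at s ∈ {-4, -3, 3}; ∂F/∂t = 12(t - 3)(t - 2)(t + 4) = 0 at t ∈ {-4, 2, 3}.
The Hessian is diagonal: diag(F_ss, F_tt). Second derivatives: F_ss(-4)=84, F_ss(-3)=-72, F_ss(3)=504; F_tt(-4)=504, F_tt(2)=-72, F_tt(3)=84.
Local minima occur where both diagonal entries positive: (-4, -4), (-4, 3), (3, -4), (3, 3). Count: 4.

4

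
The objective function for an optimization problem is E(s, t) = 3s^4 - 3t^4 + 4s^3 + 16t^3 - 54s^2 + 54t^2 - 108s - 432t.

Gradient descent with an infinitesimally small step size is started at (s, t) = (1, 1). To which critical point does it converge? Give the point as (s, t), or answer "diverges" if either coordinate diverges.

(3, 3)

E is separable, so gradient descent decouples: s follows -∂E/∂s, t follows -∂E/∂t.
∂E/∂s = 12(s - 3)(s + 1)(s + 3); at s=1 this is -192, so s increases.
∂E/∂t = -12(t - 4)(t - 3)(t + 3); at t=1 this is -288, so t increases.
s converges to its nearest critical value 3 (a local min of the s-part); t converges to 3. The iterate converges to (3, 3).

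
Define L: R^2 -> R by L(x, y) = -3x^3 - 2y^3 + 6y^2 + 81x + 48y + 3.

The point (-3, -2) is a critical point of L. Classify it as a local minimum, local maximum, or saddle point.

The mixed partial ∂²L/∂x∂y is 0, so the Hessian at any point is diag(L_xx, L_yy) = diag(-18x, 12(-y + 1)).
At (-3, -2): H = diag(54, 36).
Both eigenvalues are positive, so H is positive definite: a local minimum.

local minimum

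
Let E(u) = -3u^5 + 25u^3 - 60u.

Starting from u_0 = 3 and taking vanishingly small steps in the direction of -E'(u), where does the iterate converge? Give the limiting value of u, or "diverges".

diverges

E'(u) = -15(u - 2)(u - 1)(u + 1)(u + 2), so E'(3) = -600.
Gradient descent moves in the -E' direction, i.e. u is increasing.
There is no critical point above u=3, and E' keeps the same sign, so the iterate runs off to +∞.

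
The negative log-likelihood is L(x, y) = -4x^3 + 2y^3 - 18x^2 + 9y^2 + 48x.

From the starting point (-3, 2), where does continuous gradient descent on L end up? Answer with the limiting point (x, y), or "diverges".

(-4, 0)

L is separable, so gradient descent decouples: x follows -∂L/∂x, y follows -∂L/∂y.
∂L/∂x = -12(x - 1)(x + 4); at x=-3 this is 48, so x decreases.
∂L/∂y = 6y(y + 3); at y=2 this is 60, so y decreases.
x converges to its nearest critical value -4 (a local min of the x-part); y converges to 0. The iterate converges to (-4, 0).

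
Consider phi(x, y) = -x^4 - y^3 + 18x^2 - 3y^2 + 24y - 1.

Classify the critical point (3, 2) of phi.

The mixed partial ∂²phi/∂x∂y is 0, so the Hessian at any point is diag(phi_xx, phi_yy) = diag(12(-x^2 + 3), -6(y + 1)).
At (3, 2): H = diag(-72, -18).
Both eigenvalues are negative, so H is negative definite: a local maximum.

local maximum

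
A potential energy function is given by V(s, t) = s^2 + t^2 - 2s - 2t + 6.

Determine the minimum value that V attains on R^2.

V(s,t) separates as P(s) + Q(t) + 6, so its minimum is min P + min Q + 6.
P'(s) = 2s - 2 vanishes at s ∈ {1}; Q'(t) = 2(t - 1) vanishes at t ∈ {1}.
Local minima of P (where P''>0): P(1)=-1. Local minima of Q: Q(1)=-1.
So the global minimum of V is P(1) + Q(1) + 6 = -1 − 1 + 6 = 4, attained at (1, 1).

4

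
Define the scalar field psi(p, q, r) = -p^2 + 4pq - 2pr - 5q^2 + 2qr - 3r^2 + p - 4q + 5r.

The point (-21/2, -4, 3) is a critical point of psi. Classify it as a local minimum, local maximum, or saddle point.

The Hessian is constant: H = [[-2, 4, -2], [4, -10, 2], [-2, 2, -6]].
Leading principal minors: Δ₁ = -2, Δ₂ = 4, Δ₃ = -8.
The minors alternate sign starting negative (−, +, −), so H is negative definite: a local maximum.

local maximum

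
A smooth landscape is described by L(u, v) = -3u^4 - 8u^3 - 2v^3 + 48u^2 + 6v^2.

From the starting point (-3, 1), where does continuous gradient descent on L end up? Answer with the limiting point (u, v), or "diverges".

(0, 0)

L is separable, so gradient descent decouples: u follows -∂L/∂u, v follows -∂L/∂v.
∂L/∂u = -12u(u - 2)(u + 4); at u=-3 this is -180, so u increases.
∂L/∂v = -6v(v - 2); at v=1 this is 6, so v decreases.
u converges to its nearest critical value 0 (a local min of the u-part); v converges to 0. The iterate converges to (0, 0).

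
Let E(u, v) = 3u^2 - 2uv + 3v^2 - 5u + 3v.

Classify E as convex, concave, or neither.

E is quadratic, so its Hessian is the constant matrix H = [[6, -2], [-2, 6]].
det(H) = 32, tr(H) = 12.
det(H) > 0 and tr(H) > 0, so H is positive definite everywhere: convex.

convex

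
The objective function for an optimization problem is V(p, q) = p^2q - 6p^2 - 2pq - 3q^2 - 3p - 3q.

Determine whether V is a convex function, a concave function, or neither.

The term p^2q is cubic, so the Hessian is not constant.
∂²V/∂p² = 2q - 12, which takes both signs as q varies (negative for sufficiently negative q). A diagonal entry of the Hessian changing sign means the Hessian is neither positive- nor negative-semidefinite on all of R^2.

neither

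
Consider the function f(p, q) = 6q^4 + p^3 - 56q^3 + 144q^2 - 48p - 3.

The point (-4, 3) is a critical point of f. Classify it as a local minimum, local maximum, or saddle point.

The mixed partial ∂²f/∂p∂q is 0, so the Hessian at any point is diag(f_pp, f_qq) = diag(6p, 24(3q^2 - 14q + 12)).
At (-4, 3): H = diag(-24, -72).
Both eigenvalues are negative, so H is negative definite: a local maximum.

local maximum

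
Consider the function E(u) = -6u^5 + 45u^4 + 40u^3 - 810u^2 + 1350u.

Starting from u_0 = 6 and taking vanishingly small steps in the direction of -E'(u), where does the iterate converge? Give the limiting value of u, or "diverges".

E'(u) = -30(u - 5)(u - 3)(u - 1)(u + 3), so E'(6) = -4050.
Gradient descent moves in the -E' direction, i.e. u is increasing.
There is no critical point above u=6, and E' keeps the same sign, so the iterate runs off to +∞.

diverges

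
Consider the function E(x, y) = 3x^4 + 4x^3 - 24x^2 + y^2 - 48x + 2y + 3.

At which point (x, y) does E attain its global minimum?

(2, -1)

E(x,y) separates as P(x) + Q(y) + 3, so its minimum is min P + min Q + 3.
P'(x) = 12(x - 2)(x + 1)(x + 2) vanishes at x ∈ {-2, -1, 2}; Q'(y) = 2y + 2 vanishes at y ∈ {-1}.
Local minima of P (where P''>0): P(-2)=16, P(2)=-112. Local minima of Q: Q(-1)=-1.
So the global minimum of E is P(2) + Q(-1) + 3 = -112 − 1 + 3 = -110, attained at (2, -1).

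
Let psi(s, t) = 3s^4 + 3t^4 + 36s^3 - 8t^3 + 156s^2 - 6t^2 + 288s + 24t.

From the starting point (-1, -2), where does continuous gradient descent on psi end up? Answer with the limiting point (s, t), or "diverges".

psi is separable, so gradient descent decouples: s follows -∂psi/∂s, t follows -∂psi/∂t.
∂psi/∂s = 12(s + 2)(s + 3)(s + 4); at s=-1 this is 72, so s decreases.
∂psi/∂t = 12(t - 2)(t - 1)(t + 1); at t=-2 this is -144, so t increases.
s converges to its nearest critical value -2 (a local min of the s-part); t converges to -1. The iterate converges to (-2, -1).

(-2, -1)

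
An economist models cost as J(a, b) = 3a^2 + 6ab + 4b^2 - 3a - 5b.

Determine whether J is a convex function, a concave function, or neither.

convex

J is quadratic, so its Hessian is the constant matrix H = [[6, 6], [6, 8]].
det(H) = 12, tr(H) = 14.
det(H) > 0 and tr(H) > 0, so H is positive definite everywhere: convex.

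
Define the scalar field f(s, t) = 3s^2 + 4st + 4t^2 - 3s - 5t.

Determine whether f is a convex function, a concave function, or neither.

convex

f is quadratic, so its Hessian is the constant matrix H = [[6, 4], [4, 8]].
det(H) = 32, tr(H) = 14.
det(H) > 0 and tr(H) > 0, so H is positive definite everywhere: convex.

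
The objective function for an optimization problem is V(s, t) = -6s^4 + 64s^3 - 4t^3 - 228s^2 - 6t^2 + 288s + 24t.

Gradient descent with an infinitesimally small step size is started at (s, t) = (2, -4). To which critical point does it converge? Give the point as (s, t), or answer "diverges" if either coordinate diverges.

(3, -2)

V is separable, so gradient descent decouples: s follows -∂V/∂s, t follows -∂V/∂t.
∂V/∂s = -24(s - 4)(s - 3)(s - 1); at s=2 this is -48, so s increases.
∂V/∂t = -12(t - 1)(t + 2); at t=-4 this is -120, so t increases.
s converges to its nearest critical value 3 (a local min of the s-part); t converges to -2. The iterate converges to (3, -2).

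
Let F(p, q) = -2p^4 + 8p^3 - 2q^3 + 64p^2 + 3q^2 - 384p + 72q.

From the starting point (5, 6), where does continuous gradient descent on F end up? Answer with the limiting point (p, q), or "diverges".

diverges

F is separable, so gradient descent decouples: p follows -∂F/∂p, q follows -∂F/∂q.
∂F/∂p = -8(p - 4)(p - 3)(p + 4); at p=5 this is -144, so p increases.
∂F/∂q = -6(q - 4)(q + 3); at q=6 this is -108, so q increases.
The p-coordinate has no critical point in that direction and runs off to infinity.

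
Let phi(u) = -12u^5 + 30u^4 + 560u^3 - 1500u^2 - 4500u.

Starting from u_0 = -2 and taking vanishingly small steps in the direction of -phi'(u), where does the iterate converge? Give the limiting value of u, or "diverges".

-5

phi'(u) = -60(u - 5)(u - 3)(u + 1)(u + 5), so phi'(-2) = 6300.
Gradient descent moves in the -phi' direction, i.e. u is decreasing.
The nearest critical point in that direction is u = -5, where phi'' = 19200 > 0 (a local minimum). The iterate converges there.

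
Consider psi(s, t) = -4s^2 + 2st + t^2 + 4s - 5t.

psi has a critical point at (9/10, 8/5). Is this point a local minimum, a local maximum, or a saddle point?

saddle point

The Hessian of psi is constant: H = [[-8, 2], [2, 2]].
det(H) = (-8)·2 − 2² = -20.
Since det(H) < 0, H is indefinite and the critical point is a saddle point.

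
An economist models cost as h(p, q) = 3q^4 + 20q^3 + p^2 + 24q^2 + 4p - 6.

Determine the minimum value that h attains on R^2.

-138

h(p,q) separates as A(p) + B(q) − 6, so its minimum is min A + min B − 6.
A'(p) = 2p + 4 vanishes at p ∈ {-2}; B'(q) = 12q(q + 1)(q + 4) vanishes at q ∈ {-4, -1, 0}.
Local minima of A (where A''>0): A(-2)=-4. Local minima of B: B(-4)=-128, B(0)=0.
So the global minimum of h is A(-2) + B(-4) − 6 = -4 − 128 − 6 = -138, attained at (-2, -4).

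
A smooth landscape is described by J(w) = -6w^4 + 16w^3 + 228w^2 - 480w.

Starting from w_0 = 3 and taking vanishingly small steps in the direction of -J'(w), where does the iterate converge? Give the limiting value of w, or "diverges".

J'(w) = -24(w - 5)(w - 1)(w + 4), so J'(3) = 672.
Gradient descent moves in the -J' direction, i.e. w is decreasing.
The nearest critical point in that direction is w = 1, where J'' = 480 > 0 (a local minimum). The iterate converges there.

1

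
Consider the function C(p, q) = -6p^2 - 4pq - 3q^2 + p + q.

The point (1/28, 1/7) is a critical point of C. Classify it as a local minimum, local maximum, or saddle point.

The Hessian of C is constant: H = [[-12, -4], [-4, -6]].
det(H) = (-12)·(-6) − (-4)² = 56.
det(H) > 0 and tr(H) = -18 < 0, so H is negative definite and the point is a local maximum.

local maximum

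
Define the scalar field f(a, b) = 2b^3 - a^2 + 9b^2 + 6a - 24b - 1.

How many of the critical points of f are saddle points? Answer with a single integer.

f separates as a function of a plus a function of b, so ∇f=0 decouples.
∂f/∂a = -2(a - 3) = 0 at a ∈ {3}; ∂f/∂b = 6(b - 1)(b + 4) = 0 at b ∈ {-4, 1}.
The Hessian is diagonal: diag(f_aa, f_bb). Second derivatives: f_aa(3)=-2; f_bb(-4)=-30, f_bb(1)=30.
Saddle points occur where the two diagonal entries have opposite signs: (3, 1). Count: 1.

1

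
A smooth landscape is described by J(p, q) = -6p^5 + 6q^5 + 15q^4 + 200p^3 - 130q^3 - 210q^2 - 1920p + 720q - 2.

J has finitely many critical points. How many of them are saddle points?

8

J separates as a function of p plus a function of q, so ∇J=0 decouples.
∂J/∂p = -30(p - 4)(p - 2)(p + 2)(p + 4) = 0 at p ∈ {-4, -2, 2, 4}; ∂J/∂q = 30(q - 3)(q - 1)(q + 2)(q + 4) = 0 at q ∈ {-4, -2, 1, 3}.
The Hessian is diagonal: diag(J_pp, J_qq). Second derivatives: J_pp(-4)=2880, J_pp(-2)=-1440, J_pp(2)=1440, J_pp(4)=-2880; J_qq(-4)=-2100, J_qq(-2)=900, J_qq(1)=-900, J_qq(3)=2100.
Saddle points occur where the two diagonal entries have opposite signs: (-4, -4), (-4, 1), (-2, -2), (-2, 3), (2, -4), (2, 1), (4, -2), (4, 3). Count: 8.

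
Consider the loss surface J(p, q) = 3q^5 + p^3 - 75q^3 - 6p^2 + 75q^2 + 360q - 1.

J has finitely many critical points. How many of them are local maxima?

2

J separates as a function of p plus a function of q, so ∇J=0 decouples.
∂J/∂p = 3p(p - 4) = 0 at p ∈ {0, 4}; ∂J/∂q = 15(q - 3)(q - 2)(q + 1)(q + 4) = 0 at q ∈ {-4, -1, 2, 3}.
The Hessian is diagonal: diag(J_pp, J_qq). Second derivatives: J_pp(0)=-12, J_pp(4)=12; J_qq(-4)=-1890, J_qq(-1)=540, J_qq(2)=-270, J_qq(3)=420.
Local maxima occur where both diagonal entries negative: (0, -4), (0, 2). Count: 2.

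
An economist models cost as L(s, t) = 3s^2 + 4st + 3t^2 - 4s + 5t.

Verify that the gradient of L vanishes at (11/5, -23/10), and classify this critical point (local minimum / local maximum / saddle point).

∇L = (6s + 4t - 4, 4s + 6t + 5); substituting (11/5, -23/10) gives ∇L = (0, 0), so (11/5, -23/10) is indeed a critical point.
The Hessian of L is constant: H = [[6, 4], [4, 6]].
det(H) = 6·6 − 4² = 20.
det(H) > 0 and tr(H) = 12 > 0, so H is positive definite and the point is a local minimum.

local minimum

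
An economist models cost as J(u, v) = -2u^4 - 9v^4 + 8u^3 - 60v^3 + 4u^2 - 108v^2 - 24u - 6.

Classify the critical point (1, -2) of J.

local minimum

The mixed partial ∂²J/∂u∂v is 0, so the Hessian at any point is diag(J_uu, J_vv) = diag(8(-3u^2 + 6u + 1), -36(3v^2 + 10v + 6)).
At (1, -2): H = diag(32, 72).
Both eigenvalues are positive, so H is positive definite: a local minimum.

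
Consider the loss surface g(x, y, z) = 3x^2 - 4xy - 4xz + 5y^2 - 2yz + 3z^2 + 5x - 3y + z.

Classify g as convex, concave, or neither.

convex

g is quadratic, so its Hessian is the constant matrix H = [[6, -4, -4], [-4, 10, -2], [-4, -2, 6]].
Leading principal minors: 6, 44, 16.
All positive ⇒ H ≻ 0 ⇒ convex.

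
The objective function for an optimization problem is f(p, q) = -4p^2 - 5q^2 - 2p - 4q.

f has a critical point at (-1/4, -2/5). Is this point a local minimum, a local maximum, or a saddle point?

The Hessian of f is constant: H = [[-8, 0], [0, -10]].
det(H) = (-8)·(-10) − 0² = 80.
det(H) > 0 and tr(H) = -18 < 0, so H is negative definite and the point is a local maximum.

local maximum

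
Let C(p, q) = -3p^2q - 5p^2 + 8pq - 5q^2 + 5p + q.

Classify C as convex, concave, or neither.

The term -3p^2q is cubic, so the Hessian is not constant.
∂²C/∂p² = -6q - 10, which takes both signs as q varies (negative for sufficiently large q). A diagonal entry of the Hessian changing sign means the Hessian is neither positive- nor negative-semidefinite on all of R^2.

neither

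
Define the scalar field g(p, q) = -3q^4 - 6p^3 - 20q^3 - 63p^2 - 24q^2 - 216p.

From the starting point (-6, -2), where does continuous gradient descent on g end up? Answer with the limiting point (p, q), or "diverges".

g is separable, so gradient descent decouples: p follows -∂g/∂p, q follows -∂g/∂q.
∂g/∂p = -18(p + 3)(p + 4); at p=-6 this is -108, so p increases.
∂g/∂q = -12q(q + 1)(q + 4); at q=-2 this is -48, so q increases.
p converges to its nearest critical value -4 (a local min of the p-part); q converges to -1. The iterate converges to (-4, -1).

(-4, -1)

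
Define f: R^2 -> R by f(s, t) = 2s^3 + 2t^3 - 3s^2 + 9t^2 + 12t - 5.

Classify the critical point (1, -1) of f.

local minimum

The mixed partial ∂²f/∂s∂t is 0, so the Hessian at any point is diag(f_ss, f_tt) = diag(6(2s - 1), 6(2t + 3)).
At (1, -1): H = diag(6, 6).
Both eigenvalues are positive, so H is positive definite: a local minimum.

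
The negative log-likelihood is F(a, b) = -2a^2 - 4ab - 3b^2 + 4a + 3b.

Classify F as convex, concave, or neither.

concave

F is quadratic, so its Hessian is the constant matrix H = [[-4, -4], [-4, -6]].
det(H) = 8, tr(H) = -10.
det(H) > 0 and tr(H) < 0, so H is negative definite everywhere: concave.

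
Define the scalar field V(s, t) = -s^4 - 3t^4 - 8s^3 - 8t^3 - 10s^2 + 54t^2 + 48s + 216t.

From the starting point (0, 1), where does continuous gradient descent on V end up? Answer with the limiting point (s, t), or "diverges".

V is separable, so gradient descent decouples: s follows -∂V/∂s, t follows -∂V/∂t.
∂V/∂s = -4(s - 1)(s + 3)(s + 4); at s=0 this is 48, so s decreases.
∂V/∂t = -12(t - 3)(t + 2)(t + 3); at t=1 this is 288, so t decreases.
s converges to its nearest critical value -3 (a local min of the s-part); t converges to -2. The iterate converges to (-3, -2).

(-3, -2)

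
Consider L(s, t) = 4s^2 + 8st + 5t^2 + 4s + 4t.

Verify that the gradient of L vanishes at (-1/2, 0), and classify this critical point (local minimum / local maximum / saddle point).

∇L = (8s + 8t + 4, 8s + 10t + 4); substituting (-1/2, 0) gives ∇L = (0, 0), so (-1/2, 0) is indeed a critical point.
The Hessian of L is constant: H = [[8, 8], [8, 10]].
det(H) = 8·10 − 8² = 16.
det(H) > 0 and tr(H) = 18 > 0, so H is positive definite and the point is a local minimum.

local minimum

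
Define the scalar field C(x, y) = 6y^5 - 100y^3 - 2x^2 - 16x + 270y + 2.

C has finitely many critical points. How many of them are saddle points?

C separates as a function of x plus a function of y, so ∇C=0 decouples.
∂C/∂x = -4(x + 4) = 0 at x ∈ {-4}; ∂C/∂y = 30(y - 3)(y - 1)(y + 1)(y + 3) = 0 at y ∈ {-3, -1, 1, 3}.
The Hessian is diagonal: diag(C_xx, C_yy). Second derivatives: C_xx(-4)=-4; C_yy(-3)=-1440, C_yy(-1)=480, C_yy(1)=-480, C_yy(3)=1440.
Saddle points occur where the two diagonal entries have opposite signs: (-4, -1), (-4, 3). Count: 2.

2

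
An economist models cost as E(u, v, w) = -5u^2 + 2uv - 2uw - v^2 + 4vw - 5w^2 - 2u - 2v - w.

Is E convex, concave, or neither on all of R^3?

E is quadratic, so its Hessian is the constant matrix H = [[-10, 2, -2], [2, -2, 4], [-2, 4, -10]].
Leading principal minors: -10, 16, -24.
Signs alternate −, +, − ⇒ H ≺ 0 ⇒ concave.

concave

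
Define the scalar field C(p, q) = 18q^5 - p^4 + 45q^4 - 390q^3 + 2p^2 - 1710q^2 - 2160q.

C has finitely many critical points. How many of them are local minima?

2

C separates as a function of p plus a function of q, so ∇C=0 decouples.
∂C/∂p = -4p(p - 1)(p + 1) = 0 at p ∈ {-1, 0, 1}; ∂C/∂q = 90(q - 4)(q + 1)(q + 2)(q + 3) = 0 at q ∈ {-3, -2, -1, 4}.
The Hessian is diagonal: diag(C_pp, C_qq). Second derivatives: C_pp(-1)=-8, C_pp(0)=4, C_pp(1)=-8; C_qq(-3)=-1260, C_qq(-2)=540, C_qq(-1)=-900, C_qq(4)=18900.
Local minima occur where both diagonal entries positive: (0, -2), (0, 4). Count: 2.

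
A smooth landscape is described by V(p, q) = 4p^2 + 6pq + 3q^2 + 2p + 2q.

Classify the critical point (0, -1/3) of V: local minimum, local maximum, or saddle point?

The Hessian of V is constant: H = [[8, 6], [6, 6]].
det(H) = 8·6 − 6² = 12.
det(H) > 0 and tr(H) = 14 > 0, so H is positive definite and the point is a local minimum.

local minimum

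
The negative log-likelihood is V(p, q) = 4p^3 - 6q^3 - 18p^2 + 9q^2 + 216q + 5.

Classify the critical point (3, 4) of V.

The mixed partial ∂²V/∂p∂q is 0, so the Hessian at any point is diag(V_pp, V_qq) = diag(12(2p - 3), 18(-2q + 1)).
At (3, 4): H = diag(36, -126).
The eigenvalues have opposite signs, so H is indefinite: a saddle point.

saddle point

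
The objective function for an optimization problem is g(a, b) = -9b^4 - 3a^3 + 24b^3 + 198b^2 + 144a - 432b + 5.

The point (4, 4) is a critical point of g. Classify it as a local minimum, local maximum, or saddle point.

The mixed partial ∂²g/∂a∂b is 0, so the Hessian at any point is diag(g_aa, g_bb) = diag(-18a, 36(-3b^2 + 4b + 11)).
At (4, 4): H = diag(-72, -756).
Both eigenvalues are negative, so H is negative definite: a local maximum.

local maximum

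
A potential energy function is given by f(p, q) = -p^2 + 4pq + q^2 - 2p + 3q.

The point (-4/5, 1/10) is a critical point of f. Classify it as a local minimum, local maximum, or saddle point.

The Hessian of f is constant: H = [[-2, 4], [4, 2]].
det(H) = (-2)·2 − 4² = -20.
Since det(H) < 0, H is indefinite and the critical point is a saddle point.

saddle point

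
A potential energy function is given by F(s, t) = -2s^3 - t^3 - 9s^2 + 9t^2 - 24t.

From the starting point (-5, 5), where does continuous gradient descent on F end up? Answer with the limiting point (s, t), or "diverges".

F is separable, so gradient descent decouples: s follows -∂F/∂s, t follows -∂F/∂t.
∂F/∂s = -6s(s + 3); at s=-5 this is -60, so s increases.
∂F/∂t = -3(t - 4)(t - 2); at t=5 this is -9, so t increases.
The t-coordinate has no critical point in that direction and runs off to infinity.

diverges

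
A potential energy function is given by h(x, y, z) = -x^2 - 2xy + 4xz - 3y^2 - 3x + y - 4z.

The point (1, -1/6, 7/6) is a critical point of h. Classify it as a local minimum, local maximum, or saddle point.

The Hessian is constant: H = [[-2, -2, 4], [-2, -6, 0], [4, 0, 0]].
Leading principal minors: Δ₁ = -2, Δ₂ = 8, Δ₃ = 96.
The minors fit neither the all-positive nor the alternating-sign pattern, so H is indefinite: a saddle point.

saddle point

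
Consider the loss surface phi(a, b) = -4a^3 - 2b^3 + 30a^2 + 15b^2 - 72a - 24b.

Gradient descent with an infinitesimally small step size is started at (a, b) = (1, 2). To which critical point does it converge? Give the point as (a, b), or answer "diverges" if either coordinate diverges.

(2, 1)

phi is separable, so gradient descent decouples: a follows -∂phi/∂a, b follows -∂phi/∂b.
∂phi/∂a = -12(a - 3)(a - 2); at a=1 this is -24, so a increases.
∂phi/∂b = -6(b - 4)(b - 1); at b=2 this is 12, so b decreases.
a converges to its nearest critical value 2 (a local min of the a-part); b converges to 1. The iterate converges to (2, 1).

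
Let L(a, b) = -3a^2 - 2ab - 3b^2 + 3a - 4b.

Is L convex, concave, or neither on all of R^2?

concave

L is quadratic, so its Hessian is the constant matrix H = [[-6, -2], [-2, -6]].
det(H) = 32, tr(H) = -12.
det(H) > 0 and tr(H) < 0, so H is negative definite everywhere: concave.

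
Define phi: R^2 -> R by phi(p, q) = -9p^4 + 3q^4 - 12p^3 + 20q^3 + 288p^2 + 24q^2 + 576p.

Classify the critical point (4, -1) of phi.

The mixed partial ∂²phi/∂p∂q is 0, so the Hessian at any point is diag(phi_pp, phi_qq) = diag(36(-3p^2 - 2p + 16), 12(3q^2 + 10q + 4)).
At (4, -1): H = diag(-1440, -36).
Both eigenvalues are negative, so H is negative definite: a local maximum.

local maximum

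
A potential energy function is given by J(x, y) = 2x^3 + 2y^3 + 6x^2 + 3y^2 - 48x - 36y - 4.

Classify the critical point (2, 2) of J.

local minimum

The mixed partial ∂²J/∂x∂y is 0, so the Hessian at any point is diag(J_xx, J_yy) = diag(12(x + 1), 6(2y + 1)).
At (2, 2): H = diag(36, 30).
Both eigenvalues are positive, so H is positive definite: a local minimum.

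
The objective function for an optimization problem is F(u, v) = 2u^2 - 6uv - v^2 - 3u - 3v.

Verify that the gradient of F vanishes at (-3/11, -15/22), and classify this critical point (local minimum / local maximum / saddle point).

saddle point

∇F = (4u - 6v - 3, -6u - 2v - 3); substituting (-3/11, -15/22) gives ∇F = (0, 0), so (-3/11, -15/22) is indeed a critical point.
The Hessian of F is constant: H = [[4, -6], [-6, -2]].
det(H) = 4·(-2) − (-6)² = -44.
Since det(H) < 0, H is indefinite and the critical point is a saddle point.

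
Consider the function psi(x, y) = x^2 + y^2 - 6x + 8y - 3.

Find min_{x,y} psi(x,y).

-28

psi(x,y) separates as P(x) + Q(y) − 3, so its minimum is min P + min Q − 3.
P'(x) = 2x - 6 vanishes at x ∈ {3}; Q'(y) = 2y + 8 vanishes at y ∈ {-4}.
Local minima of P (where P''>0): P(3)=-9. Local minima of Q: Q(-4)=-16.
So the global minimum of psi is P(3) + Q(-4) − 3 = -9 − 16 − 3 = -28, attained at (3, -4).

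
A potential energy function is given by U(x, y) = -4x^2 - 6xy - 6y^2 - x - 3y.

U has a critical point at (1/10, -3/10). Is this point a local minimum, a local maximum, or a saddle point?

local maximum

The Hessian of U is constant: H = [[-8, -6], [-6, -12]].
det(H) = (-8)·(-12) − (-6)² = 60.
det(H) > 0 and tr(H) = -20 < 0, so H is negative definite and the point is a local maximum.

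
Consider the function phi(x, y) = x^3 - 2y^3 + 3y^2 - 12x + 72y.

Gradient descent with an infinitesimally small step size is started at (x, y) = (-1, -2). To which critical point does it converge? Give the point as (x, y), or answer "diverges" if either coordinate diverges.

phi is separable, so gradient descent decouples: x follows -∂phi/∂x, y follows -∂phi/∂y.
∂phi/∂x = 3(x - 2)(x + 2); at x=-1 this is -9, so x increases.
∂phi/∂y = -6(y - 4)(y + 3); at y=-2 this is 36, so y decreases.
x converges to its nearest critical value 2 (a local min of the x-part); y converges to -3. The iterate converges to (2, -3).

(2, -3)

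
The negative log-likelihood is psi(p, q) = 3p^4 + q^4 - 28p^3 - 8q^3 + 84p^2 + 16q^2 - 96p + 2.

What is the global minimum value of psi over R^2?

-62

psi(p,q) separates as A(p) + B(q) + 2, so its minimum is min A + min B + 2.
A'(p) = 12(p - 4)(p - 2)(p - 1) vanishes at p ∈ {1, 2, 4}; B'(q) = 4q(q - 4)(q - 2) vanishes at q ∈ {0, 2, 4}.
Local minima of A (where A''>0): A(1)=-37, A(4)=-64. Local minima of B: B(0)=0, B(4)=0.
So the global minimum of psi is A(4) + B(0) + 2 = -64 + 0 + 2 = -62, attained at (4, 0).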